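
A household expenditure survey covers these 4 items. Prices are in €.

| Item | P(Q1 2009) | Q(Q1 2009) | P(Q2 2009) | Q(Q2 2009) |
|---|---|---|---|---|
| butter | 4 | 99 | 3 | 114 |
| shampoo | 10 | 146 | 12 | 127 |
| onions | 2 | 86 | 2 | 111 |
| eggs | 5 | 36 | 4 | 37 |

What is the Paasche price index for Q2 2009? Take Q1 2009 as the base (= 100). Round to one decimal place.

Paasche price index uses current-period quantities as weights.
ΣP(Q2 2009)·Q(Q2 2009) = 3×114 + 12×127 + 2×111 + 4×37 = 342 + 1524 + 222 + 148 = 2236
ΣP(Q1 2009)·Q(Q2 2009) = 4×114 + 10×127 + 2×111 + 5×37 = 456 + 1270 + 222 + 185 = 2133
Index = 2236 / 2133 × 100 = 104.8289

104.8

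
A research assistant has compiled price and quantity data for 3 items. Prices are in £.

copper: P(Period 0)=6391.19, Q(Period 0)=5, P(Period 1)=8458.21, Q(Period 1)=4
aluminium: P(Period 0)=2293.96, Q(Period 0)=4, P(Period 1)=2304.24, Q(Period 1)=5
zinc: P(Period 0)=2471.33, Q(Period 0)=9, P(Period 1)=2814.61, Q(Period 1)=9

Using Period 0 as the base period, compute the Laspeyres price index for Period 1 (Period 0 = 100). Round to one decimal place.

121.2

Laspeyres price index uses base-period quantities as weights.
ΣP(Period 1)·Q(Period 0) = 8458.21×5 + 2304.24×4 + 2814.61×9 = 42291.05 + 9216.96 + 25331.49 = 76839.5
ΣP(Period 0)·Q(Period 0) = 6391.19×5 + 2293.96×4 + 2471.33×9 = 31955.95 + 9175.84 + 22241.97 = 63373.76
Index = 76839.5 / 63373.76 × 100 = 121.2481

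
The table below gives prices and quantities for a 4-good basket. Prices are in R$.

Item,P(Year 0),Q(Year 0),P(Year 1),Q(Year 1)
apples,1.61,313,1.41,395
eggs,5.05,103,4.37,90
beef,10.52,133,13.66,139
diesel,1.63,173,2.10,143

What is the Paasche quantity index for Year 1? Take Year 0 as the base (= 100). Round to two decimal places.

102.53

Paasche quantity index uses current-period prices as weights.
ΣP(Year 1)·Q(Year 1) = 1.41×395 + 4.37×90 + 13.66×139 + 2.10×143 = 556.95 + 393.3 + 1898.74 + 300.3 = 3149.29
ΣP(Year 1)·Q(Year 0) = 1.41×313 + 4.37×103 + 13.66×133 + 2.10×173 = 441.33 + 450.11 + 1816.78 + 363.3 = 3071.52
Index = 3149.29 / 3071.52 × 100 = 102.5320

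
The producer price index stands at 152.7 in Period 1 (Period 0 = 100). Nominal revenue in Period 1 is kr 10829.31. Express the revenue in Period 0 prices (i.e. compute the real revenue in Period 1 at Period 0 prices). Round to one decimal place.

7091.9

Real = Nominal ÷ (Index/100) = 10829.31 ÷ (152.7/100)
     = 10829.31 ÷ 1.527 = 7091.8861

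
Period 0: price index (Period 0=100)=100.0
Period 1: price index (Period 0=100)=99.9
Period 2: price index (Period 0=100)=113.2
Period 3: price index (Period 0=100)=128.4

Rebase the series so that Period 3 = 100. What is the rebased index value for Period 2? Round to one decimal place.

Rebased(Period 2) = 113.2 / 128.4 × 100 = 88.1620

88.2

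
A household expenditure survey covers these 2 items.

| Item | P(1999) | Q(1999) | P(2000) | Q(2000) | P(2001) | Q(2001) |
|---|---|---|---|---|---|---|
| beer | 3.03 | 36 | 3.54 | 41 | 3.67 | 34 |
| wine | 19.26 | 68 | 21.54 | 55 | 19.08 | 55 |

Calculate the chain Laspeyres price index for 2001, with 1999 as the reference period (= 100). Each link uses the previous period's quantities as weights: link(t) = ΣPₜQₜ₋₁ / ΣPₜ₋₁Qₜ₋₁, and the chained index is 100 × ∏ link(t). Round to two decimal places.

Link 1999→2000:
ΣP(2000)Q(1999) = 3.54×36 + 21.54×68 = 127.44 + 1464.72 = 1592.16
ΣP(1999)Q(1999) = 3.03×36 + 19.26×68 = 109.08 + 1309.68 = 1418.76
link = 1592.16/1418.76 = 1.122219
Link 2000→2001:
ΣP(2001)Q(2000) = 3.67×41 + 19.08×55 = 150.47 + 1049.4 = 1199.87
ΣP(2000)Q(2000) = 3.54×41 + 21.54×55 = 145.14 + 1184.7 = 1329.84
link = 1199.87/1329.84 = 0.902266
Chained index = 100 × 1.122219 × 0.902266 = 101.2541

101.25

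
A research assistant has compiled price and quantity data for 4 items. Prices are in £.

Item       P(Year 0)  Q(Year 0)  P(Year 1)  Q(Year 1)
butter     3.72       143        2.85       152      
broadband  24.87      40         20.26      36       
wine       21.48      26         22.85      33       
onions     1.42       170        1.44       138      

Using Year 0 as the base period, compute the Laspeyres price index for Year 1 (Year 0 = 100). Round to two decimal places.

Laspeyres price index uses base-period quantities as weights.
ΣP(Year 1)·Q(Year 0) = 2.85×143 + 20.26×40 + 22.85×26 + 1.44×170 = 407.55 + 810.4 + 594.1 + 244.8 = 2056.85
ΣP(Year 0)·Q(Year 0) = 3.72×143 + 24.87×40 + 21.48×26 + 1.42×170 = 531.96 + 994.8 + 558.48 + 241.4 = 2326.64
Index = 2056.85 / 2326.64 × 100 = 88.4043

88.40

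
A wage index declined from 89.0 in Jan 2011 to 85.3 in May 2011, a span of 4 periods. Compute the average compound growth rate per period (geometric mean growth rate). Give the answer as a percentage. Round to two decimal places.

-1.06%

Growth factor = (85.3/89.0)^(1/4) = (0.958427)^(1/4) = 0.989441
Growth rate = 0.989441 − 1 = -0.010559 = -1.0559%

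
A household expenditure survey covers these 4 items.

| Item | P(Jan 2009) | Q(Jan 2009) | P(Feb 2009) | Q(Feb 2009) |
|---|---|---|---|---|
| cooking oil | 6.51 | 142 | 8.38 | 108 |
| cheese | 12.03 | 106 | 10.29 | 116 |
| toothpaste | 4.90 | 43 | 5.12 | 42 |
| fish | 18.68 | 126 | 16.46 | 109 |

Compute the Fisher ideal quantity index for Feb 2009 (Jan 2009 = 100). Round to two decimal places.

Laspeyres component (base-period weights):
ΣP(Jan 2009)Q(Feb 2009) = 6.51×108 + 12.03×116 + 4.90×42 + 18.68×109 = 703.08 + 1395.48 + 205.8 + 2036.12 = 4340.48
ΣP(Jan 2009)Q(Jan 2009) = 6.51×142 + 12.03×106 + 4.90×43 + 18.68×126 = 924.42 + 1275.18 + 210.7 + 2353.68 = 4763.98
L = 4340.48 / 4763.98 × 100 = 91.1104
Paasche component (current-period weights):
ΣP(Feb 2009)Q(Feb 2009) = 8.38×108 + 10.29×116 + 5.12×42 + 16.46×109 = 905.04 + 1193.64 + 215.04 + 1794.14 = 4107.86
ΣP(Feb 2009)Q(Jan 2009) = 8.38×142 + 10.29×106 + 5.12×43 + 16.46×126 = 1189.96 + 1090.74 + 220.16 + 2073.96 = 4574.82
P = 4107.86 / 4574.82 × 100 = 89.7928
Fisher = √(L × P) = √(91.1104 × 89.7928) = 90.4492

90.45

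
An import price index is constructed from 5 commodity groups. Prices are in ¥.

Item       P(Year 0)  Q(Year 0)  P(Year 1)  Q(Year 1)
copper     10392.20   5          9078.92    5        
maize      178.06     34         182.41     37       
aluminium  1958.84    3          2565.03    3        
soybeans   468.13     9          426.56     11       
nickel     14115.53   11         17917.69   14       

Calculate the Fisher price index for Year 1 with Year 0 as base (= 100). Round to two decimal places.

Laspeyres component (base-period weights):
ΣP(Year 1)Q(Year 0) = 9078.92×5 + 182.41×34 + 2565.03×3 + 426.56×9 + 17917.69×11 = 45394.6 + 6201.94 + 7695.09 + 3839.04 + 197094.59 = 260225.26
ΣP(Year 0)Q(Year 0) = 10392.20×5 + 178.06×34 + 1958.84×3 + 468.13×9 + 14115.53×11 = 51961 + 6054.04 + 5876.52 + 4213.17 + 155270.83 = 223375.56
L = 260225.26 / 223375.56 × 100 = 116.4967
Paasche component (current-period weights):
ΣP(Year 1)Q(Year 1) = 9078.92×5 + 182.41×37 + 2565.03×3 + 426.56×11 + 17917.69×14 = 45394.6 + 6749.17 + 7695.09 + 4692.16 + 250847.66 = 315378.68
ΣP(Year 0)Q(Year 1) = 10392.20×5 + 178.06×37 + 1958.84×3 + 468.13×11 + 14115.53×14 = 51961 + 6588.22 + 5876.52 + 5149.43 + 197617.42 = 267192.59
P = 315378.68 / 267192.59 × 100 = 118.0342
Fisher = √(L × P) = √(116.4967 × 118.0342) = 117.2630

117.26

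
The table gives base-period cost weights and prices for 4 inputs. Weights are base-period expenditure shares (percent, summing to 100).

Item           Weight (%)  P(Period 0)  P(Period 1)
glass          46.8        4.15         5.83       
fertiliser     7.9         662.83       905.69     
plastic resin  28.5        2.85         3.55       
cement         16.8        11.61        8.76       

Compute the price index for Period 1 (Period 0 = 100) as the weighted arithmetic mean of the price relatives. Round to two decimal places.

124.72

glass: 46.8 × (5.83/4.15) = 46.8 × 1.404819 = 65.7455
fertiliser: 7.9 × (905.69/662.83) = 7.9 × 1.366399 = 10.7945
plastic resin: 28.5 × (3.55/2.85) = 28.5 × 1.245614 = 35.5000
cement: 16.8 × (8.76/11.61) = 16.8 × 0.754522 = 12.6760
Index = Σ wᵢ·(p₁ᵢ/p₀ᵢ) = 65.7455 + 10.7945 + 35.5000 + 12.6760 = 124.7161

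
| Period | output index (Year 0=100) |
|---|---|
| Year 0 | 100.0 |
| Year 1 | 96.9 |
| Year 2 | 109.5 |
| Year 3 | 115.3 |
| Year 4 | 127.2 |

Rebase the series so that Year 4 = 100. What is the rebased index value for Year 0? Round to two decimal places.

Rebased(Year 0) = 100.0 / 127.2 × 100 = 78.6164

78.62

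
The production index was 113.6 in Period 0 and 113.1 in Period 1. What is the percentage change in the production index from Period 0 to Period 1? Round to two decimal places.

Change = (113.1 − 113.6) / 113.6 × 100
       = -0.5 / 113.6 × 100 = -0.4401%

-0.44%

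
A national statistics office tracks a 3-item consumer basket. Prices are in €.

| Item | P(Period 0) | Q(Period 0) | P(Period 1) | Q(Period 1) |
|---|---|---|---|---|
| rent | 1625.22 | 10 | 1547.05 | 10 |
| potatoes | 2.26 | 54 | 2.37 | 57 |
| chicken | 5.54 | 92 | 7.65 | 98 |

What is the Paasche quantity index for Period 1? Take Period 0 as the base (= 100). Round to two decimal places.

Paasche quantity index uses current-period prices as weights.
ΣP(Period 1)·Q(Period 1) = 1547.05×10 + 2.37×57 + 7.65×98 = 15470.5 + 135.09 + 749.7 = 16355.29
ΣP(Period 1)·Q(Period 0) = 1547.05×10 + 2.37×54 + 7.65×92 = 15470.5 + 127.98 + 703.8 = 16302.28
Index = 16355.29 / 16302.28 × 100 = 100.3252

100.33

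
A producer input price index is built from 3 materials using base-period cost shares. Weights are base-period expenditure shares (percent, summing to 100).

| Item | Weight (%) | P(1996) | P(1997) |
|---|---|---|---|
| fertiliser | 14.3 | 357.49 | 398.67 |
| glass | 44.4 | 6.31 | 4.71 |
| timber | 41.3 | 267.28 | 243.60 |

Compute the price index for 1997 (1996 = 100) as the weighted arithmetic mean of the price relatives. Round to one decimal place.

86.7

fertiliser: 14.3 × (398.67/357.49) = 14.3 × 1.115192 = 15.9472
glass: 44.4 × (4.71/6.31) = 44.4 × 0.746434 = 33.1417
timber: 41.3 × (243.60/267.28) = 41.3 × 0.911404 = 37.6410
Index = Σ wᵢ·(p₁ᵢ/p₀ᵢ) = 15.9472 + 33.1417 + 37.6410 = 86.7299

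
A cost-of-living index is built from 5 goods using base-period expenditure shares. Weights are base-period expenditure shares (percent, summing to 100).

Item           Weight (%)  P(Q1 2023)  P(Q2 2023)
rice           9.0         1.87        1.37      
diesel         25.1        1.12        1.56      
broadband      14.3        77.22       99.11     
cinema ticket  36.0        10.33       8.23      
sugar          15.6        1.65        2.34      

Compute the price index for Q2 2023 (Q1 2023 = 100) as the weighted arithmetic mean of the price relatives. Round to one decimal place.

110.7

rice: 9.0 × (1.37/1.87) = 9.0 × 0.732620 = 6.5936
diesel: 25.1 × (1.56/1.12) = 25.1 × 1.392857 = 34.9607
broadband: 14.3 × (99.11/77.22) = 14.3 × 1.283476 = 18.3537
cinema ticket: 36.0 × (8.23/10.33) = 36.0 × 0.796709 = 28.6815
sugar: 15.6 × (2.34/1.65) = 15.6 × 1.418182 = 22.1236
Index = Σ wᵢ·(p₁ᵢ/p₀ᵢ) = 6.5936 + 34.9607 + 18.3537 + 28.6815 + 22.1236 = 110.7131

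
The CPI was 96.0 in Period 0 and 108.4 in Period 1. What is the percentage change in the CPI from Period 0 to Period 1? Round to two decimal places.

Change = (108.4 − 96.0) / 96.0 × 100
       = 12.4 / 96.0 × 100 = 12.9167%

12.92%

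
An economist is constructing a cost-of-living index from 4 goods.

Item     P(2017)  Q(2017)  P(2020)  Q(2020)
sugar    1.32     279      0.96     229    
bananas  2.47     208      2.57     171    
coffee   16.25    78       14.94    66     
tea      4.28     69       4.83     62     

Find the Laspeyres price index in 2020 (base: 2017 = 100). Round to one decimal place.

94.1

Laspeyres price index uses base-period quantities as weights.
ΣP(2020)·Q(2017) = 0.96×279 + 2.57×208 + 14.94×78 + 4.83×69 = 267.84 + 534.56 + 1165.32 + 333.27 = 2300.99
ΣP(2017)·Q(2017) = 1.32×279 + 2.47×208 + 16.25×78 + 4.28×69 = 368.28 + 513.76 + 1267.5 + 295.32 = 2444.86
Index = 2300.99 / 2444.86 × 100 = 94.1154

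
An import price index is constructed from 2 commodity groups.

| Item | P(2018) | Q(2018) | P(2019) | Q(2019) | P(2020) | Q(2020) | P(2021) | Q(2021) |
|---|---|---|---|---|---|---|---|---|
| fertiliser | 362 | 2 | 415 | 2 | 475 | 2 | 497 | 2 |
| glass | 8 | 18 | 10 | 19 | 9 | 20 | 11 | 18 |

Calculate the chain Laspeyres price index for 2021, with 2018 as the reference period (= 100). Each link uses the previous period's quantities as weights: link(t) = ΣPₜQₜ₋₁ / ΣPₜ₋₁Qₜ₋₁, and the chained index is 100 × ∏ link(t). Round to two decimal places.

Link 2018→2019:
ΣP(2019)Q(2018) = 415×2 + 10×18 = 830 + 180 = 1010
ΣP(2018)Q(2018) = 362×2 + 8×18 = 724 + 144 = 868
link = 1010/868 = 1.163594
Link 2019→2020:
ΣP(2020)Q(2019) = 475×2 + 9×19 = 950 + 171 = 1121
ΣP(2019)Q(2019) = 415×2 + 10×19 = 830 + 190 = 1020
link = 1121/1020 = 1.099020
Link 2020→2021:
ΣP(2021)Q(2020) = 497×2 + 11×20 = 994 + 220 = 1214
ΣP(2020)Q(2020) = 475×2 + 9×20 = 950 + 180 = 1130
link = 1214/1130 = 1.074336
Chained index = 100 × 1.163594 × 1.099020 × 1.074336 = 137.3875

137.39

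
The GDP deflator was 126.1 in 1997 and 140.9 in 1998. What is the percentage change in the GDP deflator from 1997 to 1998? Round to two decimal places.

11.74%

Change = (140.9 − 126.1) / 126.1 × 100
       = 14.8 / 126.1 × 100 = 11.7367%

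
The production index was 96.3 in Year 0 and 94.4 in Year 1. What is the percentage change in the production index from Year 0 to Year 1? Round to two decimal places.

-1.97%

Change = (94.4 − 96.3) / 96.3 × 100
       = -1.9 / 96.3 × 100 = -1.9730%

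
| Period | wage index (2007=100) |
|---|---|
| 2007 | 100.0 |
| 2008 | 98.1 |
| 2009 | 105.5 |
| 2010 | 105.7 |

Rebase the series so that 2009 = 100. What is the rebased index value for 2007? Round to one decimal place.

Rebased(2007) = 100.0 / 105.5 × 100 = 94.7867

94.8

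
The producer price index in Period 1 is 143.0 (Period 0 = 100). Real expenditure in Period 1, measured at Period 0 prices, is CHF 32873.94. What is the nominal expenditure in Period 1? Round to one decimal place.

47009.7

Nominal = Real × (Index/100) = 32873.94 × (143.0/100)
        = 32873.94 × 1.430 = 47009.7342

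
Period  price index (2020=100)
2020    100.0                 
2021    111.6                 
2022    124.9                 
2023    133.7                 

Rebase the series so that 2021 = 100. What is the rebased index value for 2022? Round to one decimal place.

111.9

Rebased(2022) = 124.9 / 111.6 × 100 = 111.9176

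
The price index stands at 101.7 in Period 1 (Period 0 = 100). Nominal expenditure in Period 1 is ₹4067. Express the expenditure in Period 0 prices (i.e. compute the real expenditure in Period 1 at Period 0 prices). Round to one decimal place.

3999.0

Real = Nominal ÷ (Index/100) = 4067 ÷ (101.7/100)
     = 4067 ÷ 1.017 = 3999.0167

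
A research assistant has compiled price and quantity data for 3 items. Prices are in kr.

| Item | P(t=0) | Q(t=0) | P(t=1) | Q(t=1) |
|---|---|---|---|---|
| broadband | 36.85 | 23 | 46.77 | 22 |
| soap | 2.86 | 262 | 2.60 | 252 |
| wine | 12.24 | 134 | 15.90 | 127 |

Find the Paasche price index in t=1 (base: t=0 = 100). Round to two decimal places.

120.01

Paasche price index uses current-period quantities as weights.
ΣP(t=1)·Q(t=1) = 46.77×22 + 2.60×252 + 15.90×127 = 1028.94 + 655.2 + 2019.3 = 3703.44
ΣP(t=0)·Q(t=1) = 36.85×22 + 2.86×252 + 12.24×127 = 810.7 + 720.72 + 1554.48 = 3085.9
Index = 3703.44 / 3085.9 × 100 = 120.0117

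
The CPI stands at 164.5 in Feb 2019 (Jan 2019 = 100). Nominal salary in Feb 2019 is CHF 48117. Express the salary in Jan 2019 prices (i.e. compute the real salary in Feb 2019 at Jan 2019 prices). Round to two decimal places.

Real = Nominal ÷ (Index/100) = 48117 ÷ (164.5/100)
     = 48117 ÷ 1.645 = 29250.4559

29250.46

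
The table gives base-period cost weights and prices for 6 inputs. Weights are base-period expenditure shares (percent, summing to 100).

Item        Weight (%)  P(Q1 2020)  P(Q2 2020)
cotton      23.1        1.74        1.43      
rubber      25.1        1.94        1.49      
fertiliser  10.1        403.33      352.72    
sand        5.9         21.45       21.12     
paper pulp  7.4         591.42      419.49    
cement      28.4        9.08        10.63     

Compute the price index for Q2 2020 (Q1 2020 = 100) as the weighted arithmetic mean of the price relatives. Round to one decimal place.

91.4

cotton: 23.1 × (1.43/1.74) = 23.1 × 0.821839 = 18.9845
rubber: 25.1 × (1.49/1.94) = 25.1 × 0.768041 = 19.2778
fertiliser: 10.1 × (352.72/403.33) = 10.1 × 0.874520 = 8.8326
sand: 5.9 × (21.12/21.45) = 5.9 × 0.984615 = 5.8092
paper pulp: 7.4 × (419.49/591.42) = 7.4 × 0.709293 = 5.2488
cement: 28.4 × (10.63/9.08) = 28.4 × 1.170705 = 33.2480
Index = Σ wᵢ·(p₁ᵢ/p₀ᵢ) = 18.9845 + 19.2778 + 8.8326 + 5.8092 + 5.2488 + 33.2480 = 91.4010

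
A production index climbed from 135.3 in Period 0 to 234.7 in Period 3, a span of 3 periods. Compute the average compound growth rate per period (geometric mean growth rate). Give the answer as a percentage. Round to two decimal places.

20.15%

Growth factor = (234.7/135.3)^(1/3) = (1.734664)^(1/3) = 1.201541
Growth rate = 1.201541 − 1 = 0.201541 = 20.1541%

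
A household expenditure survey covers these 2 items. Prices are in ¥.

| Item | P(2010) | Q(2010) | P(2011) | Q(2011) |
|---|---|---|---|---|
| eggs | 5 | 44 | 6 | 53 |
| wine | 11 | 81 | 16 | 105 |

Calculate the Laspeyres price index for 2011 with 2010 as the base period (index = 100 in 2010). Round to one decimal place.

140.4

Laspeyres price index uses base-period quantities as weights.
ΣP(2011)·Q(2010) = 6×44 + 16×81 = 264 + 1296 = 1560
ΣP(2010)·Q(2010) = 5×44 + 11×81 = 220 + 891 = 1111
Index = 1560 / 1111 × 100 = 140.4140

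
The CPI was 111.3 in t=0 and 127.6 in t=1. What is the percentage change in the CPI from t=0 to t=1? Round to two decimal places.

Change = (127.6 − 111.3) / 111.3 × 100
       = 16.3 / 111.3 × 100 = 14.6451%

14.65%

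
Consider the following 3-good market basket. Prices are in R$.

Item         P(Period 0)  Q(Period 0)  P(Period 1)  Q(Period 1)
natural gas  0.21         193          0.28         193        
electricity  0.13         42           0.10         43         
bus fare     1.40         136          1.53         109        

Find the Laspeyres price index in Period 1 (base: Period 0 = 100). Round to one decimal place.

112.7

Laspeyres price index uses base-period quantities as weights.
ΣP(Period 1)·Q(Period 0) = 0.28×193 + 0.10×42 + 1.53×136 = 54.04 + 4.2 + 208.08 = 266.32
ΣP(Period 0)·Q(Period 0) = 0.21×193 + 0.13×42 + 1.40×136 = 40.53 + 5.46 + 190.4 = 236.39
Index = 266.32 / 236.39 × 100 = 112.6613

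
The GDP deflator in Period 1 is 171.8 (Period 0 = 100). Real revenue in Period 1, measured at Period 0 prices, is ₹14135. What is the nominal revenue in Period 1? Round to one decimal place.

Nominal = Real × (Index/100) = 14135 × (171.8/100)
        = 14135 × 1.718 = 24283.9300

24283.9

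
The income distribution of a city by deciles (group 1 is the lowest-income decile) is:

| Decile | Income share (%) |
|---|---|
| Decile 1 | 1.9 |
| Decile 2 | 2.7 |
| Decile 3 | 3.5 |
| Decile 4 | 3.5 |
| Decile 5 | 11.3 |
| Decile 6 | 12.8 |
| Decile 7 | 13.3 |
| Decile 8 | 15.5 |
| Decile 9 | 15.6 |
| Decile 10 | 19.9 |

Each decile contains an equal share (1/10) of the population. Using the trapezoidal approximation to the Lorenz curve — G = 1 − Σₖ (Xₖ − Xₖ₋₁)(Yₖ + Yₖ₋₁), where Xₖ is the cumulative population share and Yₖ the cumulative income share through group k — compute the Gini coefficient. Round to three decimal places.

0.343

Cumulative income shares Yₖ: 0.0190, 0.0460, 0.0810, 0.1160, 0.2290, 0.3570, 0.4900, 0.6450, 0.8010, 1.0000
Σ (Xₖ−Xₖ₋₁)(Yₖ+Yₖ₋₁) = (1/10)(0.0190+0.0000) + (1/10)(0.0460+0.0190) + (1/10)(0.0810+0.0460) + (1/10)(0.1160+0.0810) + (1/10)(0.2290+0.1160) + (1/10)(0.3570+0.2290) + (1/10)(0.4900+0.3570) + (1/10)(0.6450+0.4900) + (1/10)(0.8010+0.6450) + (1/10)(1.0000+0.8010)
  = 0.0019 + 0.0065 + 0.0127 + 0.0197 + 0.0345 + 0.0586 + 0.0847 + 0.1135 + 0.1446 + 0.1801 = 0.6568
G = 1 − 0.6568 = 0.3432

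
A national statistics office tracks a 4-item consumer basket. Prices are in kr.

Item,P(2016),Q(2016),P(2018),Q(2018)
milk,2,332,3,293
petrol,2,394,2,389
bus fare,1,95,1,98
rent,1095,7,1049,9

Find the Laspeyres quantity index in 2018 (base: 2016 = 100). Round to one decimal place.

122.9

Laspeyres quantity index uses base-period prices as weights.
ΣP(2016)·Q(2018) = 2×293 + 2×389 + 1×98 + 1095×9 = 586 + 778 + 98 + 9855 = 11317
ΣP(2016)·Q(2016) = 2×332 + 2×394 + 1×95 + 1095×7 = 664 + 788 + 95 + 7665 = 9212
Index = 11317 / 9212 × 100 = 122.8506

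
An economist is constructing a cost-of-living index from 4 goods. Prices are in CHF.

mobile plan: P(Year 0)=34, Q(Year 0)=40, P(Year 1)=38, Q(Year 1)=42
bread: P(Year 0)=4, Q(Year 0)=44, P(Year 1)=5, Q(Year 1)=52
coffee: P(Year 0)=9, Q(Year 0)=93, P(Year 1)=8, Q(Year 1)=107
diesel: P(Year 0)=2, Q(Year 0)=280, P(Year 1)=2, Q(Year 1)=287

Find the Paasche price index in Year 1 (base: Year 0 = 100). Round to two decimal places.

Paasche price index uses current-period quantities as weights.
ΣP(Year 1)·Q(Year 1) = 38×42 + 5×52 + 8×107 + 2×287 = 1596 + 260 + 856 + 574 = 3286
ΣP(Year 0)·Q(Year 1) = 34×42 + 4×52 + 9×107 + 2×287 = 1428 + 208 + 963 + 574 = 3173
Index = 3286 / 3173 × 100 = 103.5613

103.56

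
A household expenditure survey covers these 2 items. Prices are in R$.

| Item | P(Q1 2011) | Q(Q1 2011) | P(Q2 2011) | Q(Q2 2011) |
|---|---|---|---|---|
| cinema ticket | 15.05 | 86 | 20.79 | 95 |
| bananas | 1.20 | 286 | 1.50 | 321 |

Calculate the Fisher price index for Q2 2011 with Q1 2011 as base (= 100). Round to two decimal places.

Laspeyres component (base-period weights):
ΣP(Q2 2011)Q(Q1 2011) = 20.79×86 + 1.50×286 = 1787.94 + 429 = 2216.94
ΣP(Q1 2011)Q(Q1 2011) = 15.05×86 + 1.20×286 = 1294.3 + 343.2 = 1637.5
L = 2216.94 / 1637.5 × 100 = 135.3856
Paasche component (current-period weights):
ΣP(Q2 2011)Q(Q2 2011) = 20.79×95 + 1.50×321 = 1975.05 + 481.5 = 2456.55
ΣP(Q1 2011)Q(Q2 2011) = 15.05×95 + 1.20×321 = 1429.75 + 385.2 = 1814.95
P = 2456.55 / 1814.95 × 100 = 135.3508
Fisher = √(L × P) = √(135.3856 × 135.3508) = 135.3682

135.37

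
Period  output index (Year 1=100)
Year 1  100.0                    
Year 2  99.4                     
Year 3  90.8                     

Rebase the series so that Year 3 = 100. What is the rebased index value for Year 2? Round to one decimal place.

109.5

Rebased(Year 2) = 99.4 / 90.8 × 100 = 109.4714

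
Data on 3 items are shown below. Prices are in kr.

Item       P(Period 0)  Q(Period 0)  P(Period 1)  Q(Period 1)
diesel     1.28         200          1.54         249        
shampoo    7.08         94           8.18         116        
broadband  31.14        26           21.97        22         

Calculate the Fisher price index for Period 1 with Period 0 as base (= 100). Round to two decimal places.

97.32

Laspeyres component (base-period weights):
ΣP(Period 1)Q(Period 0) = 1.54×200 + 8.18×94 + 21.97×26 = 308 + 768.92 + 571.22 = 1648.14
ΣP(Period 0)Q(Period 0) = 1.28×200 + 7.08×94 + 31.14×26 = 256 + 665.52 + 809.64 = 1731.16
L = 1648.14 / 1731.16 × 100 = 95.2044
Paasche component (current-period weights):
ΣP(Period 1)Q(Period 1) = 1.54×249 + 8.18×116 + 21.97×22 = 383.46 + 948.88 + 483.34 = 1815.68
ΣP(Period 0)Q(Period 1) = 1.28×249 + 7.08×116 + 31.14×22 = 318.72 + 821.28 + 685.08 = 1825.08
P = 1815.68 / 1825.08 × 100 = 99.4850
Fisher = √(L × P) = √(95.2044 × 99.4850) = 97.3211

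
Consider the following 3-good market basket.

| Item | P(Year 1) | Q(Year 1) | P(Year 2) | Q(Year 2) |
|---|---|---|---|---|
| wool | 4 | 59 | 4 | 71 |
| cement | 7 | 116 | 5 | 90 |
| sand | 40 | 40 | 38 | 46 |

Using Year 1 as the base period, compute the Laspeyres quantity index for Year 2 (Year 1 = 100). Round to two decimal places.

Laspeyres quantity index uses base-period prices as weights.
ΣP(Year 1)·Q(Year 2) = 4×71 + 7×90 + 40×46 = 284 + 630 + 1840 = 2754
ΣP(Year 1)·Q(Year 1) = 4×59 + 7×116 + 40×40 = 236 + 812 + 1600 = 2648
Index = 2754 / 2648 × 100 = 104.0030

104.00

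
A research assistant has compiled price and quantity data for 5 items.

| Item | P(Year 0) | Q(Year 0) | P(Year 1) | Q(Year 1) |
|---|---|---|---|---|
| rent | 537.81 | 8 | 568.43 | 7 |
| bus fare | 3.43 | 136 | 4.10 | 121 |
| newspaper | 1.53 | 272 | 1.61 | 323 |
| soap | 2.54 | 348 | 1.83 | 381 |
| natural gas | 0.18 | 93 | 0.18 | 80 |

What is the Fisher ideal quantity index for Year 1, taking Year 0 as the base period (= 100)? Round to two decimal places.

Laspeyres component (base-period weights):
ΣP(Year 0)Q(Year 1) = 537.81×7 + 3.43×121 + 1.53×323 + 2.54×381 + 0.18×80 = 3764.67 + 415.03 + 494.19 + 967.74 + 14.4 = 5656.03
ΣP(Year 0)Q(Year 0) = 537.81×8 + 3.43×136 + 1.53×272 + 2.54×348 + 0.18×93 = 4302.48 + 466.48 + 416.16 + 883.92 + 16.74 = 6085.78
L = 5656.03 / 6085.78 × 100 = 92.9385
Paasche component (current-period weights):
ΣP(Year 1)Q(Year 1) = 568.43×7 + 4.10×121 + 1.61×323 + 1.83×381 + 0.18×80 = 3979.01 + 496.1 + 520.03 + 697.23 + 14.4 = 5706.77
ΣP(Year 1)Q(Year 0) = 568.43×8 + 4.10×136 + 1.61×272 + 1.83×348 + 0.18×93 = 4547.44 + 557.6 + 437.92 + 636.84 + 16.74 = 6196.54
P = 5706.77 / 6196.54 × 100 = 92.0961
Fisher = √(L × P) = √(92.9385 × 92.0961) = 92.5163

92.52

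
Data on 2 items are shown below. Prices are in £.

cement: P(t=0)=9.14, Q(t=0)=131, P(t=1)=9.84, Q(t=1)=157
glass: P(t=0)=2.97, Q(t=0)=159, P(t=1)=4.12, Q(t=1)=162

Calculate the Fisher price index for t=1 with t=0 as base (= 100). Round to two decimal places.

Laspeyres component (base-period weights):
ΣP(t=1)Q(t=0) = 9.84×131 + 4.12×159 = 1289.04 + 655.08 = 1944.12
ΣP(t=0)Q(t=0) = 9.14×131 + 2.97×159 = 1197.34 + 472.23 = 1669.57
L = 1944.12 / 1669.57 × 100 = 116.4444
Paasche component (current-period weights):
ΣP(t=1)Q(t=1) = 9.84×157 + 4.12×162 = 1544.88 + 667.44 = 2212.32
ΣP(t=0)Q(t=1) = 9.14×157 + 2.97×162 = 1434.98 + 481.14 = 1916.12
P = 2212.32 / 1916.12 × 100 = 115.4583
Fisher = √(L × P) = √(116.4444 × 115.4583) = 115.9503

115.95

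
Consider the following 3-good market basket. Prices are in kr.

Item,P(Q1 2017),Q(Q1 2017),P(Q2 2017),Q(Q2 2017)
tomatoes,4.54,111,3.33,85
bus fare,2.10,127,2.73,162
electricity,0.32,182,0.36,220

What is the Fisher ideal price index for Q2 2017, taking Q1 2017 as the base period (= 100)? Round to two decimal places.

97.61

Laspeyres component (base-period weights):
ΣP(Q2 2017)Q(Q1 2017) = 3.33×111 + 2.73×127 + 0.36×182 = 369.63 + 346.71 + 65.52 = 781.86
ΣP(Q1 2017)Q(Q1 2017) = 4.54×111 + 2.10×127 + 0.32×182 = 503.94 + 266.7 + 58.24 = 828.88
L = 781.86 / 828.88 × 100 = 94.3273
Paasche component (current-period weights):
ΣP(Q2 2017)Q(Q2 2017) = 3.33×85 + 2.73×162 + 0.36×220 = 283.05 + 442.26 + 79.2 = 804.51
ΣP(Q1 2017)Q(Q2 2017) = 4.54×85 + 2.10×162 + 0.32×220 = 385.9 + 340.2 + 70.4 = 796.5
P = 804.51 / 796.5 × 100 = 101.0056
Fisher = √(L × P) = √(94.3273 × 101.0056) = 97.6094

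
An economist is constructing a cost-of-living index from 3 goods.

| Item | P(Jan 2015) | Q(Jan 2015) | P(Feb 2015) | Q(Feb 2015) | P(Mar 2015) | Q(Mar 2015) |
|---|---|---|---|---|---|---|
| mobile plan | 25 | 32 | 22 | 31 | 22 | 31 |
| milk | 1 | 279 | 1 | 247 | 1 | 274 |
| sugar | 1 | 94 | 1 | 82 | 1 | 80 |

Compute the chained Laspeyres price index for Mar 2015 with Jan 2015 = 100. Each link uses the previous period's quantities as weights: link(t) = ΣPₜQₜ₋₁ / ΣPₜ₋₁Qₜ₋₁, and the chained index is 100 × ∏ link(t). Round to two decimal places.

91.82

Link Jan 2015→Feb 2015:
ΣP(Feb 2015)Q(Jan 2015) = 22×32 + 1×279 + 1×94 = 704 + 279 + 94 = 1077
ΣP(Jan 2015)Q(Jan 2015) = 25×32 + 1×279 + 1×94 = 800 + 279 + 94 = 1173
link = 1077/1173 = 0.918159
Link Feb 2015→Mar 2015:
ΣP(Mar 2015)Q(Feb 2015) = 22×31 + 1×247 + 1×82 = 682 + 247 + 82 = 1011
ΣP(Feb 2015)Q(Feb 2015) = 22×31 + 1×247 + 1×82 = 682 + 247 + 82 = 1011
link = 1011/1011 = 1.000000
Chained index = 100 × 0.918159 × 1.000000 = 91.8159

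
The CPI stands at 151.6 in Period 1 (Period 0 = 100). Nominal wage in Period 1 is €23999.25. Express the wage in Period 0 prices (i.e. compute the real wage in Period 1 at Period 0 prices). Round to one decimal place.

15830.6

Real = Nominal ÷ (Index/100) = 23999.25 ÷ (151.6/100)
     = 23999.25 ÷ 1.516 = 15830.6398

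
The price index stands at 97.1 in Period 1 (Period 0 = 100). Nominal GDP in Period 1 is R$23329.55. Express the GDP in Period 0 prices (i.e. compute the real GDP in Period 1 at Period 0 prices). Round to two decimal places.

Real = Nominal ÷ (Index/100) = 23329.55 ÷ (97.1/100)
     = 23329.55 ÷ 0.971 = 24026.3131

24026.31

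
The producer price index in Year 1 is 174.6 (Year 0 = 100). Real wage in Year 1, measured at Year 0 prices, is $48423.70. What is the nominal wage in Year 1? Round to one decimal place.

Nominal = Real × (Index/100) = 48423.70 × (174.6/100)
        = 48423.70 × 1.746 = 84547.7802

84547.8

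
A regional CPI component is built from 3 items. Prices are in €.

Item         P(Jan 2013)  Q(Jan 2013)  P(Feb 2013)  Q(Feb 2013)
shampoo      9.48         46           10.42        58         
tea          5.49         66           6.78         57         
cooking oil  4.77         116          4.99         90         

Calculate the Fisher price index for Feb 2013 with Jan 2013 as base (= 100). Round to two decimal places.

111.41

Laspeyres component (base-period weights):
ΣP(Feb 2013)Q(Jan 2013) = 10.42×46 + 6.78×66 + 4.99×116 = 479.32 + 447.48 + 578.84 = 1505.64
ΣP(Jan 2013)Q(Jan 2013) = 9.48×46 + 5.49×66 + 4.77×116 = 436.08 + 362.34 + 553.32 = 1351.74
L = 1505.64 / 1351.74 × 100 = 111.3853
Paasche component (current-period weights):
ΣP(Feb 2013)Q(Feb 2013) = 10.42×58 + 6.78×57 + 4.99×90 = 604.36 + 386.46 + 449.1 = 1439.92
ΣP(Jan 2013)Q(Feb 2013) = 9.48×58 + 5.49×57 + 4.77×90 = 549.84 + 312.93 + 429.3 = 1292.07
P = 1439.92 / 1292.07 × 100 = 111.4429
Fisher = √(L × P) = √(111.3853 × 111.4429) = 111.4141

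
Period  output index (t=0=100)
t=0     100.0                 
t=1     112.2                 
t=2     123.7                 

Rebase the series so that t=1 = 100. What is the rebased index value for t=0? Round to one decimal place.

Rebased(t=0) = 100.0 / 112.2 × 100 = 89.1266

89.1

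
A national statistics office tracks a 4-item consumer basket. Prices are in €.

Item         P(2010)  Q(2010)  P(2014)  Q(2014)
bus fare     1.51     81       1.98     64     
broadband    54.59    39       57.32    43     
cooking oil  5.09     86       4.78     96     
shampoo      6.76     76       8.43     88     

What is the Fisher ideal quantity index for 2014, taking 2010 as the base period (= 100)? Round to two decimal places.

110.07

Laspeyres component (base-period weights):
ΣP(2010)Q(2014) = 1.51×64 + 54.59×43 + 5.09×96 + 6.76×88 = 96.64 + 2347.37 + 488.64 + 594.88 = 3527.53
ΣP(2010)Q(2010) = 1.51×81 + 54.59×39 + 5.09×86 + 6.76×76 = 122.31 + 2129.01 + 437.74 + 513.76 = 3202.82
L = 3527.53 / 3202.82 × 100 = 110.1383
Paasche component (current-period weights):
ΣP(2014)Q(2014) = 1.98×64 + 57.32×43 + 4.78×96 + 8.43×88 = 126.72 + 2464.76 + 458.88 + 741.84 = 3792.2
ΣP(2014)Q(2010) = 1.98×81 + 57.32×39 + 4.78×86 + 8.43×76 = 160.38 + 2235.48 + 411.08 + 640.68 = 3447.62
P = 3792.2 / 3447.62 × 100 = 109.9947
Fisher = √(L × P) = √(110.1383 × 109.9947) = 110.0665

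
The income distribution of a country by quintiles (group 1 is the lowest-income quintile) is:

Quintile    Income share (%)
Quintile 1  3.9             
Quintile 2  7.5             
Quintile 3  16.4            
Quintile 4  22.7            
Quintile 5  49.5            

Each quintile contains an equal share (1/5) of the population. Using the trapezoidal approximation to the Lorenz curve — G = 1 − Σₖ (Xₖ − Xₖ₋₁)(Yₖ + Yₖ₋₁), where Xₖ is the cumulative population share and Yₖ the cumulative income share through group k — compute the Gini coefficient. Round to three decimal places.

0.426

Cumulative income shares Yₖ: 0.0390, 0.1140, 0.2780, 0.5050, 1.0000
Σ (Xₖ−Xₖ₋₁)(Yₖ+Yₖ₋₁) = (1/5)(0.0390+0.0000) + (1/5)(0.1140+0.0390) + (1/5)(0.2780+0.1140) + (1/5)(0.5050+0.2780) + (1/5)(1.0000+0.5050)
  = 0.0078 + 0.0306 + 0.0784 + 0.1566 + 0.3010 = 0.5744
G = 1 − 0.5744 = 0.4256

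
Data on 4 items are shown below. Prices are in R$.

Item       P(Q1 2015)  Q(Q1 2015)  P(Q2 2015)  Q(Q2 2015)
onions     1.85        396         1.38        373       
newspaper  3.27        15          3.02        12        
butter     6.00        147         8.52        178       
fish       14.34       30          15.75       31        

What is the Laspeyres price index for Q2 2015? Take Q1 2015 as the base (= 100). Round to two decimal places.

Laspeyres price index uses base-period quantities as weights.
ΣP(Q2 2015)·Q(Q1 2015) = 1.38×396 + 3.02×15 + 8.52×147 + 15.75×30 = 546.48 + 45.3 + 1252.44 + 472.5 = 2316.72
ΣP(Q1 2015)·Q(Q1 2015) = 1.85×396 + 3.27×15 + 6.00×147 + 14.34×30 = 732.6 + 49.05 + 882 + 430.2 = 2093.85
Index = 2316.72 / 2093.85 × 100 = 110.6440

110.64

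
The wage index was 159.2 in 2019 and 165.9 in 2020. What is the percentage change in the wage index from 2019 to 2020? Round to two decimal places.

Change = (165.9 − 159.2) / 159.2 × 100
       = 6.7 / 159.2 × 100 = 4.2085%

4.21%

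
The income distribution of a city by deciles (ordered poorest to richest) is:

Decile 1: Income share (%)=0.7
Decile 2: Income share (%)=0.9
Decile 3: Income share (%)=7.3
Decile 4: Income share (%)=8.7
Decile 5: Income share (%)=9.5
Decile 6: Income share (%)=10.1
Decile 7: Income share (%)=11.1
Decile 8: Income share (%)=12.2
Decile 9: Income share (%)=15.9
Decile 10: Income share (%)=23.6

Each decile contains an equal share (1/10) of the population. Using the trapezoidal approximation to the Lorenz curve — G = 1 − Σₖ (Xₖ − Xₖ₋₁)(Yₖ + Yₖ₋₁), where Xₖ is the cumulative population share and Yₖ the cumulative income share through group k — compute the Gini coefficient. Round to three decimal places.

Cumulative income shares Yₖ: 0.0070, 0.0160, 0.0890, 0.1760, 0.2710, 0.3720, 0.4830, 0.6050, 0.7640, 1.0000
Σ (Xₖ−Xₖ₋₁)(Yₖ+Yₖ₋₁) = (1/10)(0.0070+0.0000) + (1/10)(0.0160+0.0070) + (1/10)(0.0890+0.0160) + (1/10)(0.1760+0.0890) + (1/10)(0.2710+0.1760) + (1/10)(0.3720+0.2710) + (1/10)(0.4830+0.3720) + (1/10)(0.6050+0.4830) + (1/10)(0.7640+0.6050) + (1/10)(1.0000+0.7640)
  = 0.0007 + 0.0023 + 0.0105 + 0.0265 + 0.0447 + 0.0643 + 0.0855 + 0.1088 + 0.1369 + 0.1764 = 0.6566
G = 1 − 0.6566 = 0.3434

0.343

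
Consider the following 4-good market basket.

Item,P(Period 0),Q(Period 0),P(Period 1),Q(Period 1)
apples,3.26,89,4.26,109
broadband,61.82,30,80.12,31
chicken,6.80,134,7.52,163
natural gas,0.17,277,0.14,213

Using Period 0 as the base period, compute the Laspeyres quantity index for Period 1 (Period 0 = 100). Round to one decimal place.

110.1

Laspeyres quantity index uses base-period prices as weights.
ΣP(Period 0)·Q(Period 1) = 3.26×109 + 61.82×31 + 6.80×163 + 0.17×213 = 355.34 + 1916.42 + 1108.4 + 36.21 = 3416.37
ΣP(Period 0)·Q(Period 0) = 3.26×89 + 61.82×30 + 6.80×134 + 0.17×277 = 290.14 + 1854.6 + 911.2 + 47.09 = 3103.03
Index = 3416.37 / 3103.03 × 100 = 110.0979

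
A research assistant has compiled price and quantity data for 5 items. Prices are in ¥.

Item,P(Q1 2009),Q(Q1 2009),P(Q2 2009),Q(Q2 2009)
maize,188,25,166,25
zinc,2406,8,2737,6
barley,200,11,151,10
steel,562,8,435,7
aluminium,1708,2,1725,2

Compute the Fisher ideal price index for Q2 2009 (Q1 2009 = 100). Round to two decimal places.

Laspeyres component (base-period weights):
ΣP(Q2 2009)Q(Q1 2009) = 166×25 + 2737×8 + 151×11 + 435×8 + 1725×2 = 4150 + 21896 + 1661 + 3480 + 3450 = 34637
ΣP(Q1 2009)Q(Q1 2009) = 188×25 + 2406×8 + 200×11 + 562×8 + 1708×2 = 4700 + 19248 + 2200 + 4496 + 3416 = 34060
L = 34637 / 34060 × 100 = 101.6941
Paasche component (current-period weights):
ΣP(Q2 2009)Q(Q2 2009) = 166×25 + 2737×6 + 151×10 + 435×7 + 1725×2 = 4150 + 16422 + 1510 + 3045 + 3450 = 28577
ΣP(Q1 2009)Q(Q2 2009) = 188×25 + 2406×6 + 200×10 + 562×7 + 1708×2 = 4700 + 14436 + 2000 + 3934 + 3416 = 28486
P = 28577 / 28486 × 100 = 100.3195
Fisher = √(L × P) = √(101.6941 × 100.3195) = 101.0044

101.00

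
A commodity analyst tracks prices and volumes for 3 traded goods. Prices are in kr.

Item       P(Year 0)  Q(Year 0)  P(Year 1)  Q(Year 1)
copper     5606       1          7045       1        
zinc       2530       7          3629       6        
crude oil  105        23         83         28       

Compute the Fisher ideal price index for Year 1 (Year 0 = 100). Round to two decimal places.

Laspeyres component (base-period weights):
ΣP(Year 1)Q(Year 0) = 7045×1 + 3629×7 + 83×23 = 7045 + 25403 + 1909 = 34357
ΣP(Year 0)Q(Year 0) = 5606×1 + 2530×7 + 105×23 = 5606 + 17710 + 2415 = 25731
L = 34357 / 25731 × 100 = 133.5238
Paasche component (current-period weights):
ΣP(Year 1)Q(Year 1) = 7045×1 + 3629×6 + 83×28 = 7045 + 21774 + 2324 = 31143
ΣP(Year 0)Q(Year 1) = 5606×1 + 2530×6 + 105×28 = 5606 + 15180 + 2940 = 23726
P = 31143 / 23726 × 100 = 131.2611
Fisher = √(L × P) = √(133.5238 × 131.2611) = 132.3876

132.39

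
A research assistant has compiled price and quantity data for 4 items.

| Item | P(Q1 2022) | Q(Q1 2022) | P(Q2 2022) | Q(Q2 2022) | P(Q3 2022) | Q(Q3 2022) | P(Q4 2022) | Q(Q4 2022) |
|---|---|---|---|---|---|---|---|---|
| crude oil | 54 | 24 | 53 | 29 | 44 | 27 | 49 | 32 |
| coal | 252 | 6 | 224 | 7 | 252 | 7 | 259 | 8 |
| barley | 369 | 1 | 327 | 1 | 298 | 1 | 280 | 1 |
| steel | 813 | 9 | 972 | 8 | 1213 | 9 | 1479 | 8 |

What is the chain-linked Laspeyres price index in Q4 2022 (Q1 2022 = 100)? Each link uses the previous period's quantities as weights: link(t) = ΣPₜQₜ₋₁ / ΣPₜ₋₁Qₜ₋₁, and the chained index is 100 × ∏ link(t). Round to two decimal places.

153.06

Link Q1 2022→Q2 2022:
ΣP(Q2 2022)Q(Q1 2022) = 53×24 + 224×6 + 327×1 + 972×9 = 1272 + 1344 + 327 + 8748 = 11691
ΣP(Q1 2022)Q(Q1 2022) = 54×24 + 252×6 + 369×1 + 813×9 = 1296 + 1512 + 369 + 7317 = 10494
link = 11691/10494 = 1.114065
Link Q2 2022→Q3 2022:
ΣP(Q3 2022)Q(Q2 2022) = 44×29 + 252×7 + 298×1 + 1213×8 = 1276 + 1764 + 298 + 9704 = 13042
ΣP(Q2 2022)Q(Q2 2022) = 53×29 + 224×7 + 327×1 + 972×8 = 1537 + 1568 + 327 + 7776 = 11208
link = 13042/11208 = 1.163633
Link Q3 2022→Q4 2022:
ΣP(Q4 2022)Q(Q3 2022) = 49×27 + 259×7 + 280×1 + 1479×9 = 1323 + 1813 + 280 + 13311 = 16727
ΣP(Q3 2022)Q(Q3 2022) = 44×27 + 252×7 + 298×1 + 1213×9 = 1188 + 1764 + 298 + 10917 = 14167
link = 16727/14167 = 1.180702
Chained index = 100 × 1.114065 × 1.163633 × 1.180702 = 153.0618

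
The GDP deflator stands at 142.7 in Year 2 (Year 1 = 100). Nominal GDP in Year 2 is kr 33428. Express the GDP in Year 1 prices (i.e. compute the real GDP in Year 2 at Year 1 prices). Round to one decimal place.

23425.4

Real = Nominal ÷ (Index/100) = 33428 ÷ (142.7/100)
     = 33428 ÷ 1.427 = 23425.3679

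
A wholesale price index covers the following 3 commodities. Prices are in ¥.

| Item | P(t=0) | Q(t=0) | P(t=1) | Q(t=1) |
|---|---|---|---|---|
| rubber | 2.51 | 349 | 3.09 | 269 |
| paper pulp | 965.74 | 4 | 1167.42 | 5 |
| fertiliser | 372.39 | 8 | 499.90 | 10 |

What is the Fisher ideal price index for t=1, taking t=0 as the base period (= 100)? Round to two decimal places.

Laspeyres component (base-period weights):
ΣP(t=1)Q(t=0) = 3.09×349 + 1167.42×4 + 499.90×8 = 1078.41 + 4669.68 + 3999.2 = 9747.29
ΣP(t=0)Q(t=0) = 2.51×349 + 965.74×4 + 372.39×8 = 875.99 + 3862.96 + 2979.12 = 7718.07
L = 9747.29 / 7718.07 × 100 = 126.2918
Paasche component (current-period weights):
ΣP(t=1)Q(t=1) = 3.09×269 + 1167.42×5 + 499.90×10 = 831.21 + 5837.1 + 4999 = 11667.31
ΣP(t=0)Q(t=1) = 2.51×269 + 965.74×5 + 372.39×10 = 675.19 + 4828.7 + 3723.9 = 9227.79
P = 11667.31 / 9227.79 × 100 = 126.4367
Fisher = √(L × P) = √(126.2918 × 126.4367) = 126.3642

126.36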